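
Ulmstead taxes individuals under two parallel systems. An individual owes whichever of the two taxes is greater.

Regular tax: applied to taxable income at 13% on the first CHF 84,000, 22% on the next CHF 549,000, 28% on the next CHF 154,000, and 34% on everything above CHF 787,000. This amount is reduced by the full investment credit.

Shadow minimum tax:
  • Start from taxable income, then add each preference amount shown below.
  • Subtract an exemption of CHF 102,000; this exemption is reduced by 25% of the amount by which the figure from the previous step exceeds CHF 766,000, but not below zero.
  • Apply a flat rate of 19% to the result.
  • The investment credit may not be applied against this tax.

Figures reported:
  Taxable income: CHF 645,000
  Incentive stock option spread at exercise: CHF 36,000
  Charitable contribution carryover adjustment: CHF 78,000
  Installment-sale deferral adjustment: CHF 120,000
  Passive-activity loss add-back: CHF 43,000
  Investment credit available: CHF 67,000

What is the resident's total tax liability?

Shadow minimum tax:
  Adjusted income: CHF 645,000 + CHF 36,000 + CHF 78,000 + CHF 120,000 + CHF 43,000 = CHF 922,000
  Exemption: CHF 102,000 − 25% × (CHF 922,000 − CHF 766,000) = CHF 102,000 − CHF 39,000 = CHF 63,000
  Base: CHF 922,000 − CHF 63,000 = CHF 859,000
  CHF 859,000 × 19% = CHF 163,210

Regular tax:
  CHF 84,000 × 13% = CHF 10,920
  CHF 549,000 × 22% = CHF 120,780
  CHF 12,000 × 28% = CHF 3,360
  → CHF 135,060
  Less investment credit CHF 67,000 → CHF 68,060

CHF 163,210 > CHF 68,060, so the shadow minimum tax is the binding amount.

CHF 163,210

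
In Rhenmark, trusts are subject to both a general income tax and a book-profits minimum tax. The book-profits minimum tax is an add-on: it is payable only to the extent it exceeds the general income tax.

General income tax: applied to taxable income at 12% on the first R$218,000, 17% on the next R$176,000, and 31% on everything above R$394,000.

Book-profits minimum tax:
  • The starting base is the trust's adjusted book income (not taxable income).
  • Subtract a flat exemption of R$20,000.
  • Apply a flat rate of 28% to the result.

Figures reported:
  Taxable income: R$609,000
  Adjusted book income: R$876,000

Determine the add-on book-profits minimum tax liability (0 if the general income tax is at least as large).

Book-profits minimum tax:
  Base (adjusted book income): R$876,000
  Less exemption R$20,000 → base R$856,000
  R$856,000 × 28% = R$239,680

General income tax:
  R$218,000 × 12% = R$26,160
  R$176,000 × 17% = R$29,920
  R$215,000 × 31% = R$66,650
  → R$122,730

Excess of book-profits minimum tax over general income tax: R$239,680 − R$122,730 = R$116,950.

R$116,950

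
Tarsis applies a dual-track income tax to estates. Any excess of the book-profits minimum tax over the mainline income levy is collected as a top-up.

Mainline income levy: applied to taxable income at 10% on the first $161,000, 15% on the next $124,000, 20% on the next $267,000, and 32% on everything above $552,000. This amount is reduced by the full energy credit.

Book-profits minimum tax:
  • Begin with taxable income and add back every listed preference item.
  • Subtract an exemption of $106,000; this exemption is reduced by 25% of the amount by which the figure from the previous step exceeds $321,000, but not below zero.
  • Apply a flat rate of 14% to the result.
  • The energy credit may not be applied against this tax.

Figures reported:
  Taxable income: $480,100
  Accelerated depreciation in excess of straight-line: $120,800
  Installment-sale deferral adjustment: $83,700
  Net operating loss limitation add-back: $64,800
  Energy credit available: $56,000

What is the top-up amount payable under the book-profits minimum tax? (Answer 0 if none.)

$87,196

Mainline income levy:
  $161,000 × 10% = $16,100
  $124,000 × 15% = $18,600
  $195,100 × 20% = $39,020
  → $73,720
  Less energy credit $56,000 → $17,720

Book-profits minimum tax:
  Adjusted income: $480,100 + $120,800 + $83,700 + $64,800 = $749,400
  Exemption: 25% × ($749,400 − $321,000) = $107,100 ≥ $106,000, so the exemption is fully phased out
  Base: $749,400 − $0 = $749,400
  $749,400 × 14% = $104,916

Excess of book-profits minimum tax over mainline income levy: $104,916 − $17,720 = $87,196.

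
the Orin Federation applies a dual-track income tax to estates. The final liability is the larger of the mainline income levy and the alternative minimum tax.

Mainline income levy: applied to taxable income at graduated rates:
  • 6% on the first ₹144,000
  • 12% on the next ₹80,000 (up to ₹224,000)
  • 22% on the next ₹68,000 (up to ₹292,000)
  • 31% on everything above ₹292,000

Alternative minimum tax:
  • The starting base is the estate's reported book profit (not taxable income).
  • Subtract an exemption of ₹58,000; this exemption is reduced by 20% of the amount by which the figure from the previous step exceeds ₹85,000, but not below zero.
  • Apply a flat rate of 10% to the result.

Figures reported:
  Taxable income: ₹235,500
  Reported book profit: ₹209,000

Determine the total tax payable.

Mainline income levy:
  ₹144,000 × 6% = ₹8,640
  ₹80,000 × 12% = ₹9,600
  ₹11,500 × 22% = ₹2,530
  → ₹20,770

Alternative minimum tax:
  Base (reported book profit): ₹209,000
  Exemption: ₹58,000 − 20% × (₹209,000 − ₹85,000) = ₹58,000 − ₹24,800 = ₹33,200
  Base: ₹209,000 − ₹33,200 = ₹175,800
  ₹175,800 × 10% = ₹17,580

₹20,770 > ₹17,580, so the mainline income levy governs.

₹20,770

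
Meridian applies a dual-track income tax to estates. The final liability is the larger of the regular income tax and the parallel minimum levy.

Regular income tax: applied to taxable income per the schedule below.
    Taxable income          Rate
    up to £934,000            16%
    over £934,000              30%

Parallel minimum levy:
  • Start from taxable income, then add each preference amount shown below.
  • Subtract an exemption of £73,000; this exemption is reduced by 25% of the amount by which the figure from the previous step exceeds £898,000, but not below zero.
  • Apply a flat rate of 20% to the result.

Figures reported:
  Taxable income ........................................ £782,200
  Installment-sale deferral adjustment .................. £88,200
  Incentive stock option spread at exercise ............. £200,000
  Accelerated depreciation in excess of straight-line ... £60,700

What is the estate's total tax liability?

Parallel minimum levy:
  Adjusted income: £782,200 + £88,200 + £200,000 + £60,700 = £1,131,100
  Exemption: £73,000 − 25% × (£1,131,100 − £898,000) = £73,000 − £58,275 = £14,725
  Base: £1,131,100 − £14,725 = £1,116,375
  £1,116,375 × 20% = £223,275

Regular income tax:
  £782,200 × 16% = £125,152

£223,275 > £125,152, so the parallel minimum levy is the binding amount.

£223,275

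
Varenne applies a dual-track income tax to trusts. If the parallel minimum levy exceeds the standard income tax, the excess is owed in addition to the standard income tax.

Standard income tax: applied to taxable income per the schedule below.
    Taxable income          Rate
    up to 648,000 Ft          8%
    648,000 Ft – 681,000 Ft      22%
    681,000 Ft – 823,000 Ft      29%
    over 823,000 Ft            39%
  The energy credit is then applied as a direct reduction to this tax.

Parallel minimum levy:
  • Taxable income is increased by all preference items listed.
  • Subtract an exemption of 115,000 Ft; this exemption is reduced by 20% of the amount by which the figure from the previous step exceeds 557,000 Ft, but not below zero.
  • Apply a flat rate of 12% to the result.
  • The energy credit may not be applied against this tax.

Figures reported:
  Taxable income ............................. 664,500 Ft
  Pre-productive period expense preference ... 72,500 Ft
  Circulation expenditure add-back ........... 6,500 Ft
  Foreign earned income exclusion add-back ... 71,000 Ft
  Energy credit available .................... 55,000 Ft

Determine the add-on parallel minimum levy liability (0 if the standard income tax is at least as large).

Parallel minimum levy:
  Adjusted income: 664,500 Ft + 72,500 Ft + 6,500 Ft + 71,000 Ft = 814,500 Ft
  Exemption: 115,000 Ft − 20% × (814,500 Ft − 557,000 Ft) = 115,000 Ft − 51,500 Ft = 63,500 Ft
  Base: 814,500 Ft − 63,500 Ft = 751,000 Ft
  751,000 Ft × 12% = 90,120 Ft

Standard income tax:
  648,000 Ft × 8% = 51,840 Ft
  16,500 Ft × 22% = 3,630 Ft
  → 55,470 Ft
  Less energy credit 55,000 Ft → 470 Ft

Excess of parallel minimum levy over standard income tax: 90,120 Ft − 470 Ft = 89,650 Ft.

89,650 Ft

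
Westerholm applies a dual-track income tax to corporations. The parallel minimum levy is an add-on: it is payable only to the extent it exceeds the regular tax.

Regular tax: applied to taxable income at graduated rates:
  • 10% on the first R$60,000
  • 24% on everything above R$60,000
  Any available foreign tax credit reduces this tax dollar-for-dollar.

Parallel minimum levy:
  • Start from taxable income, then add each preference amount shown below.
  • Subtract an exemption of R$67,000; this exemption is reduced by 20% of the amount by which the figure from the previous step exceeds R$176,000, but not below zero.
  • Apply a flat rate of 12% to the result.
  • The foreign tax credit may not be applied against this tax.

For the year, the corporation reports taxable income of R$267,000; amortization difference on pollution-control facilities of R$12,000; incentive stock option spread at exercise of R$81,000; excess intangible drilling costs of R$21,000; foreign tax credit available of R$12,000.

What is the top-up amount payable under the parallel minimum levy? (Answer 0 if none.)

R$0

Parallel minimum levy:
  Adjusted income: R$267,000 + R$12,000 + R$81,000 + R$21,000 = R$381,000
  Exemption: R$67,000 − 20% × (R$381,000 − R$176,000) = R$67,000 − R$41,000 = R$26,000
  Base: R$381,000 − R$26,000 = R$355,000
  R$355,000 × 12% = R$42,600

Regular tax:
  R$60,000 × 10% = R$6,000
  R$207,000 × 24% = R$49,680
  → R$55,680
  Less foreign tax credit R$12,000 → R$43,680

R$42,600 ≤ R$43,680, so no add-on is due.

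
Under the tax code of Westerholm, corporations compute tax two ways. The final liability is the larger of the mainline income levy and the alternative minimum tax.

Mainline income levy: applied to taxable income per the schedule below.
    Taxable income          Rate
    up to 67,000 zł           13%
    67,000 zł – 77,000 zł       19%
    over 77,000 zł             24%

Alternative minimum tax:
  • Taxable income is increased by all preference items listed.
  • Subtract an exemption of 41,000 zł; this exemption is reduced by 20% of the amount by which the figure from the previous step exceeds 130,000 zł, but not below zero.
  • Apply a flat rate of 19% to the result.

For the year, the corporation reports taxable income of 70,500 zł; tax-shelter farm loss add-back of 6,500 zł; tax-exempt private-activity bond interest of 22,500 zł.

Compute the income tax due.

Mainline income levy:
  67,000 zł × 13% = 8,710 zł
  3,500 zł × 19% = 665 zł
  → 9,375 zł

Alternative minimum tax:
  Adjusted income: 70,500 zł + 6,500 zł + 22,500 zł = 99,500 zł
  Exemption: 99,500 zł ≤ 130,000 zł, so full 41,000 zł applies
  Base: 99,500 zł − 41,000 zł = 58,500 zł
  58,500 zł × 19% = 11,115 zł

11,115 zł > 9,375 zł, so the alternative minimum tax is the binding amount.

11,115 zł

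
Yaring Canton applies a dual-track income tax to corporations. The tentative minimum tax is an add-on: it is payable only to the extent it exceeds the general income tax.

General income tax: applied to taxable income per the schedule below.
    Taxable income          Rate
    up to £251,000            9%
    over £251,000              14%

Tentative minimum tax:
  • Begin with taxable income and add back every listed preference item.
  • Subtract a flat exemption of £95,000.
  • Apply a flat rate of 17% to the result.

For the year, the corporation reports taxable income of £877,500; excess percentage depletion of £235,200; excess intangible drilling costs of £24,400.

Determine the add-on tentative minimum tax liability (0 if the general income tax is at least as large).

£66,857

General income tax:
  £251,000 × 9% = £22,590
  £626,500 × 14% = £87,710
  → £110,300

Tentative minimum tax:
  Adjusted income: £877,500 + £235,200 + £24,400 = £1,137,100
  Less exemption £95,000 → base £1,042,100
  £1,042,100 × 17% = £177,157

Excess of tentative minimum tax over general income tax: £177,157 − £110,300 = £66,857.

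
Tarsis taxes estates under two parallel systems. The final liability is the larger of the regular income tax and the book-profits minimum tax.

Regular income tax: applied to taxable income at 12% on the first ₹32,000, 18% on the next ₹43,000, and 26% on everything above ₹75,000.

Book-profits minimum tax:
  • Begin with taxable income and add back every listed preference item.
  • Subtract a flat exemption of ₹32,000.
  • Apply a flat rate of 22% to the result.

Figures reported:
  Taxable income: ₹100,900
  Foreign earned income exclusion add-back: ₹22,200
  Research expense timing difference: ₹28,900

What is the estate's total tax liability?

₹26,400

Regular income tax:
  ₹32,000 × 12% = ₹3,840
  ₹43,000 × 18% = ₹7,740
  ₹25,900 × 26% = ₹6,734
  → ₹18,314

Book-profits minimum tax:
  Adjusted income: ₹100,900 + ₹22,200 + ₹28,900 = ₹152,000
  Less exemption ₹32,000 → base ₹120,000
  ₹120,000 × 22% = ₹26,400

₹26,400 > ₹18,314, so the book-profits minimum tax is the binding amount.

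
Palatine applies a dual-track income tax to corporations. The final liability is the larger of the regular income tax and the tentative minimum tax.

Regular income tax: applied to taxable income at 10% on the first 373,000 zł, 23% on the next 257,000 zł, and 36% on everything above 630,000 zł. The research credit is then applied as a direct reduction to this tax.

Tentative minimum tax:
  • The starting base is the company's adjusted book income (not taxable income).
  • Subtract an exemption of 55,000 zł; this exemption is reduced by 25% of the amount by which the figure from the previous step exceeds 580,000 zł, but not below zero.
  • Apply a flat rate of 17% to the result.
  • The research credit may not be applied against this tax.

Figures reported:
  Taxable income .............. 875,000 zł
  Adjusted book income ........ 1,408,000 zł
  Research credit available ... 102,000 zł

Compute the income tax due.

239,360 zł

Tentative minimum tax:
  Base (adjusted book income): 1,408,000 zł
  Exemption: 25% × (1,408,000 zł − 580,000 zł) = 207,000 zł ≥ 55,000 zł, so the exemption is fully phased out
  Base: 1,408,000 zł − 0 zł = 1,408,000 zł
  1,408,000 zł × 17% = 239,360 zł

Regular income tax:
  373,000 zł × 10% = 37,300 zł
  257,000 zł × 23% = 59,110 zł
  245,000 zł × 36% = 88,200 zł
  → 184,610 zł
  Less research credit 102,000 zł → 82,610 zł

239,360 zł > 82,610 zł, so the tentative minimum tax is the binding amount.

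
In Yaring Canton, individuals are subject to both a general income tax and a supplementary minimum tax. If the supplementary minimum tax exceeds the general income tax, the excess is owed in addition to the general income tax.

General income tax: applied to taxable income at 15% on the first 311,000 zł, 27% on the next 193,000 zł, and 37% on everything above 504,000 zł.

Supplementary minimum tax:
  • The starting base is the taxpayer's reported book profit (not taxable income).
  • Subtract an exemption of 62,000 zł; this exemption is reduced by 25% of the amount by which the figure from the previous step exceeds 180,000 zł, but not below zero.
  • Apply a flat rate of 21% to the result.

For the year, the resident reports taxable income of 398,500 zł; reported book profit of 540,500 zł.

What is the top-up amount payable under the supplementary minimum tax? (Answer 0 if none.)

43,230 zł

General income tax:
  311,000 zł × 15% = 46,650 zł
  87,500 zł × 27% = 23,625 zł
  → 70,275 zł

Supplementary minimum tax:
  Base (reported book profit): 540,500 zł
  Exemption: 25% × (540,500 zł − 180,000 zł) = 90,125 zł ≥ 62,000 zł, so the exemption is fully phased out
  Base: 540,500 zł − 0 zł = 540,500 zł
  540,500 zł × 21% = 113,505 zł

Excess of supplementary minimum tax over general income tax: 113,505 zł − 70,275 zł = 43,230 zł.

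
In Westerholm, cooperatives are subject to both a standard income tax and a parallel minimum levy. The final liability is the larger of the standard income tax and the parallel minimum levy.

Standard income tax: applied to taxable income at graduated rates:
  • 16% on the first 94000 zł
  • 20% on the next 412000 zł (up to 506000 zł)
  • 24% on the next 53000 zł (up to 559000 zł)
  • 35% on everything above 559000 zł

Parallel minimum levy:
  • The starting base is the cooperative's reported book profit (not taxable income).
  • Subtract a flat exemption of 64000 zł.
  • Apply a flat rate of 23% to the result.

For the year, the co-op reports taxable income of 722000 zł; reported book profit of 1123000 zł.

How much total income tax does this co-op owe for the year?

243570 zł

Standard income tax:
  94000 zł × 16% = 15040 zł
  412000 zł × 20% = 82400 zł
  53000 zł × 24% = 12720 zł
  163000 zł × 35% = 57050 zł
  → 167210 zł

Parallel minimum levy:
  Base (reported book profit): 1123000 zł
  Less exemption 64000 zł → base 1059000 zł
  1059000 zł × 23% = 243570 zł

243570 zł > 167210 zł, so the parallel minimum levy is the binding amount.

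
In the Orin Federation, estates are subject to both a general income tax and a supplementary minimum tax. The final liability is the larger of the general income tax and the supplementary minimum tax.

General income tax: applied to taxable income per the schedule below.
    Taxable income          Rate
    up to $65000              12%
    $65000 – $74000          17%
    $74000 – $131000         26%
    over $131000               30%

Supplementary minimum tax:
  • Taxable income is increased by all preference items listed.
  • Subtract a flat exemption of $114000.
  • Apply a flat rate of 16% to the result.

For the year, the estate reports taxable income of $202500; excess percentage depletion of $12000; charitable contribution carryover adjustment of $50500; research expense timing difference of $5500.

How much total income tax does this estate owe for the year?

$45600

General income tax:
  $65000 × 12% = $7800
  $9000 × 17% = $1530
  $57000 × 26% = $14820
  $71500 × 30% = $21450
  → $45600

Supplementary minimum tax:
  Adjusted income: $202500 + $12000 + $50500 + $5500 = $270500
  Less exemption $114000 → base $156500
  $156500 × 16% = $25040

$45600 > $25040, so the general income tax governs.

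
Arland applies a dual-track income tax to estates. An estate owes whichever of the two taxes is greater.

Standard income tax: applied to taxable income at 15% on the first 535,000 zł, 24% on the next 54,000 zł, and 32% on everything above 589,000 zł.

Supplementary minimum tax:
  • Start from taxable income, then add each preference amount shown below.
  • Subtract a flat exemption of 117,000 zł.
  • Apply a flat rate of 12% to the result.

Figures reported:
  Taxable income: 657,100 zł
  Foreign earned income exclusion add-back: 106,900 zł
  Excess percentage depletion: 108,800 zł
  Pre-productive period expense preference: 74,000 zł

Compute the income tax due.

115,002 zł

Standard income tax:
  535,000 zł × 15% = 80,250 zł
  54,000 zł × 24% = 12,960 zł
  68,100 zł × 32% = 21,792 zł
  → 115,002 zł

Supplementary minimum tax:
  Adjusted income: 657,100 zł + 106,900 zł + 108,800 zł + 74,000 zł = 946,800 zł
  Less exemption 117,000 zł → base 829,800 zł
  829,800 zł × 12% = 99,576 zł

115,002 zł > 99,576 zł, so the standard income tax governs.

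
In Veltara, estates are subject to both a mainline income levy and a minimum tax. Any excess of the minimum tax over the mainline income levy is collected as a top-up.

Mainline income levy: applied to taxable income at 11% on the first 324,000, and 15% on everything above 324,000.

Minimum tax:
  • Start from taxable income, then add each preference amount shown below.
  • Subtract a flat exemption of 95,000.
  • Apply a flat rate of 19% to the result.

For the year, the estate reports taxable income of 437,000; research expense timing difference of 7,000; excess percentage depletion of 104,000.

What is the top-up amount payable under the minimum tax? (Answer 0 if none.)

Mainline income levy:
  324,000 × 11% = 35,640
  113,000 × 15% = 16,950
  → 52,590

Minimum tax:
  Adjusted income: 437,000 + 7,000 + 104,000 = 548,000
  Less exemption 95,000 → base 453,000
  453,000 × 19% = 86,070

Excess of minimum tax over mainline income levy: 86,070 − 52,590 = 33,480.

33,480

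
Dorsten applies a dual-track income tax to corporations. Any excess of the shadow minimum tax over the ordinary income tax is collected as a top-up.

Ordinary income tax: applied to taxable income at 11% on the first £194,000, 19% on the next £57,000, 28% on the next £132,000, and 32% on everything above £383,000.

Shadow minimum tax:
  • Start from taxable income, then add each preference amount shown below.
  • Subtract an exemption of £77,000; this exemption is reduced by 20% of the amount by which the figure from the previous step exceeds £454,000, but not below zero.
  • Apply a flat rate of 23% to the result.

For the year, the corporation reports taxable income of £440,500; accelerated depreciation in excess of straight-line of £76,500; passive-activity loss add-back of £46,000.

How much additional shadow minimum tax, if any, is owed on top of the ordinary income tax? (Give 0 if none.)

Shadow minimum tax:
  Adjusted income: £440,500 + £76,500 + £46,000 = £563,000
  Exemption: £77,000 − 20% × (£563,000 − £454,000) = £77,000 − £21,800 = £55,200
  Base: £563,000 − £55,200 = £507,800
  £507,800 × 23% = £116,794

Ordinary income tax:
  £194,000 × 11% = £21,340
  £57,000 × 19% = £10,830
  £132,000 × 28% = £36,960
  £57,500 × 32% = £18,400
  → £87,530

Excess of shadow minimum tax over ordinary income tax: £116,794 − £87,530 = £29,264.

£29,264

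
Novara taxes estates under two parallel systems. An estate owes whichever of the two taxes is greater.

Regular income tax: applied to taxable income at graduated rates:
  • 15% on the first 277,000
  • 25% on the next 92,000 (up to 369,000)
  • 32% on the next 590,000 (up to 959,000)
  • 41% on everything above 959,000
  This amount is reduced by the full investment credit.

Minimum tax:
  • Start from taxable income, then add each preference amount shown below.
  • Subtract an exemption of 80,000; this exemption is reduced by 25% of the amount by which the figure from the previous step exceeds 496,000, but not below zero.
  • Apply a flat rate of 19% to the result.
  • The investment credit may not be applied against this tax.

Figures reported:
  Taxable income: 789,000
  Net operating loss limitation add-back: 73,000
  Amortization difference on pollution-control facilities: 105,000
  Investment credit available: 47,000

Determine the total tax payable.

183,730

Minimum tax:
  Adjusted income: 789,000 + 73,000 + 105,000 = 967,000
  Exemption: 25% × (967,000 − 496,000) = 117,750 ≥ 80,000, so the exemption is fully phased out
  Base: 967,000 − 0 = 967,000
  967,000 × 19% = 183,730

Regular income tax:
  277,000 × 15% = 41,550
  92,000 × 25% = 23,000
  420,000 × 32% = 134,400
  → 198,950
  Less investment credit 47,000 → 151,950

183,730 > 151,950, so the minimum tax is the binding amount.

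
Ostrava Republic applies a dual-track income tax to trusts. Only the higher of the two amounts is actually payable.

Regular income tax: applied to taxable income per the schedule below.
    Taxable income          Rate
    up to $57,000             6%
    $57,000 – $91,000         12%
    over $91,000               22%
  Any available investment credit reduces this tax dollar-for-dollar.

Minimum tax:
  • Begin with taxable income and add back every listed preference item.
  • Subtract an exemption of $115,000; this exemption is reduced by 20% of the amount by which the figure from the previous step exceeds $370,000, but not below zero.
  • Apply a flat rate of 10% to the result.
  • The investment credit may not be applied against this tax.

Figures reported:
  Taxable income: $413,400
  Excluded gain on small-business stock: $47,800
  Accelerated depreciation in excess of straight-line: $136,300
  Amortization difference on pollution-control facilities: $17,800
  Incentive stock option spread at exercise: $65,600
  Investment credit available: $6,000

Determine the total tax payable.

$72,428

Minimum tax:
  Adjusted income: $413,400 + $47,800 + $136,300 + $17,800 + $65,600 = $680,900
  Exemption: $115,000 − 20% × ($680,900 − $370,000) = $115,000 − $62,180 = $52,820
  Base: $680,900 − $52,820 = $628,080
  $628,080 × 10% = $62,808

Regular income tax:
  $57,000 × 6% = $3,420
  $34,000 × 12% = $4,080
  $322,400 × 22% = $70,928
  → $78,428
  Less investment credit $6,000 → $72,428

$72,428 > $62,808, so the regular income tax governs.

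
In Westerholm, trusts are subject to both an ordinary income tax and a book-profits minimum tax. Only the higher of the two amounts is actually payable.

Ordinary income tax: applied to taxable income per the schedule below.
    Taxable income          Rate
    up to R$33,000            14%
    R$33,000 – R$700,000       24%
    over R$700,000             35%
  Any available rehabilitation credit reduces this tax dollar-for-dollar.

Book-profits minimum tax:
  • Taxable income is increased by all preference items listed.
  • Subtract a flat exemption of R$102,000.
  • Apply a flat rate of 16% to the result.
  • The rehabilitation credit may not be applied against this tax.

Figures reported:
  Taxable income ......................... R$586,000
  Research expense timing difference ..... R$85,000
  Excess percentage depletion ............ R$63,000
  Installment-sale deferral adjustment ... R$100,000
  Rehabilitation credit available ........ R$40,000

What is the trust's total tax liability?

Ordinary income tax:
  R$33,000 × 14% = R$4,620
  R$553,000 × 24% = R$132,720
  → R$137,340
  Less rehabilitation credit R$40,000 → R$97,340

Book-profits minimum tax:
  Adjusted income: R$586,000 + R$85,000 + R$63,000 + R$100,000 = R$834,000
  Less exemption R$102,000 → base R$732,000
  R$732,000 × 16% = R$117,120

R$117,120 > R$97,340, so the book-profits minimum tax is the binding amount.

R$117,120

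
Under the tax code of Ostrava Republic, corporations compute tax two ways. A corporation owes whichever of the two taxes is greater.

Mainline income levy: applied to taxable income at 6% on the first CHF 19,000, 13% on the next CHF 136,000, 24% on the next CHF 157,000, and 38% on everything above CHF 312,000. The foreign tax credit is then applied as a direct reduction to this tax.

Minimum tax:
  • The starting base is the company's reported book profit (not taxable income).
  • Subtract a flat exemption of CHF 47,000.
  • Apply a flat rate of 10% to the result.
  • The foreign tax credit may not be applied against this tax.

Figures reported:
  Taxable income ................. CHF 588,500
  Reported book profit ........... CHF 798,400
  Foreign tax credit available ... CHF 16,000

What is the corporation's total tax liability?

CHF 145,570

Mainline income levy:
  CHF 19,000 × 6% = CHF 1,140
  CHF 136,000 × 13% = CHF 17,680
  CHF 157,000 × 24% = CHF 37,680
  CHF 276,500 × 38% = CHF 105,070
  → CHF 161,570
  Less foreign tax credit CHF 16,000 → CHF 145,570

Minimum tax:
  Base (reported book profit): CHF 798,400
  Less exemption CHF 47,000 → base CHF 751,400
  CHF 751,400 × 10% = CHF 75,140

CHF 145,570 > CHF 75,140, so the mainline income levy governs.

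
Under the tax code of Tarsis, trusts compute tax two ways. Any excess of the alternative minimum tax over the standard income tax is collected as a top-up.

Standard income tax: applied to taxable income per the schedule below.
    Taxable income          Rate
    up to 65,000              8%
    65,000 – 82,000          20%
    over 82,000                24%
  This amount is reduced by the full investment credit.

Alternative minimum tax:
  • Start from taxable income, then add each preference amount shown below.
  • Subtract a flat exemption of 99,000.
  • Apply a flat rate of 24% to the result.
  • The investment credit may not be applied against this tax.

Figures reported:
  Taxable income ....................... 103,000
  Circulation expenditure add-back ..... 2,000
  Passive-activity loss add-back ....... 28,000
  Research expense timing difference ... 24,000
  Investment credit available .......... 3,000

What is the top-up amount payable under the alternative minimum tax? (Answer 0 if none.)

3,280

Standard income tax:
  65,000 × 8% = 5,200
  17,000 × 20% = 3,400
  21,000 × 24% = 5,040
  → 13,640
  Less investment credit 3,000 → 10,640

Alternative minimum tax:
  Adjusted income: 103,000 + 2,000 + 28,000 + 24,000 = 157,000
  Less exemption 99,000 → base 58,000
  58,000 × 24% = 13,920

Excess of alternative minimum tax over standard income tax: 13,920 − 10,640 = 3,280.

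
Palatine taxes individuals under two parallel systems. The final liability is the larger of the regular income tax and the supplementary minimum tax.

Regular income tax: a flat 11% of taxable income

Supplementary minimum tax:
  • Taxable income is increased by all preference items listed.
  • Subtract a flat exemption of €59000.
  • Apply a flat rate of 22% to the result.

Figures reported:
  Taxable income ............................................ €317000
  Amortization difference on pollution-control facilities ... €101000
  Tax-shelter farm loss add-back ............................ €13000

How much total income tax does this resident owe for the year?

Regular income tax:
  €317000 × 11% = €34870

Supplementary minimum tax:
  Adjusted income: €317000 + €101000 + €13000 = €431000
  Less exemption €59000 → base €372000
  €372000 × 22% = €81840

€81840 > €34870, so the supplementary minimum tax is the binding amount.

€81840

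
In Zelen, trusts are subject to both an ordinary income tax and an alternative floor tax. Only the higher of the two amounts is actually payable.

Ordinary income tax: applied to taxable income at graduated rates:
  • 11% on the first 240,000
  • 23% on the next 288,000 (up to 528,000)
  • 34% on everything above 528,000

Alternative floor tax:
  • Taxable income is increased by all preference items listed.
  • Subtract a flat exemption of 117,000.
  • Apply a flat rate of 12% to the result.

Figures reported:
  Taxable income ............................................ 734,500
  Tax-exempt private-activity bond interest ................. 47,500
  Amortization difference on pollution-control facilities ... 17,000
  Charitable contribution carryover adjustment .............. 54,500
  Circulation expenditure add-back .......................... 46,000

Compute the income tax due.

Ordinary income tax:
  240,000 × 11% = 26,400
  288,000 × 23% = 66,240
  206,500 × 34% = 70,210
  → 162,850

Alternative floor tax:
  Adjusted income: 734,500 + 47,500 + 17,000 + 54,500 + 46,000 = 899,500
  Less exemption 117,000 → base 782,500
  782,500 × 12% = 93,900

162,850 > 93,900, so the ordinary income tax governs.

162,850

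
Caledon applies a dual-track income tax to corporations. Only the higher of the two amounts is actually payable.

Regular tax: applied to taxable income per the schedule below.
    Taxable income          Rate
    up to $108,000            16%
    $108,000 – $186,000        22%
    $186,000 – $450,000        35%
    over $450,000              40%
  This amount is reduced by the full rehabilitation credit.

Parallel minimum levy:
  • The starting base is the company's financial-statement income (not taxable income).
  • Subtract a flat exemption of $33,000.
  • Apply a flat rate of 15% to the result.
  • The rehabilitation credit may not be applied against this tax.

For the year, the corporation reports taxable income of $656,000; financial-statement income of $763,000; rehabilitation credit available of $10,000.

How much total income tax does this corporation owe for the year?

$199,240

Parallel minimum levy:
  Base (financial-statement income): $763,000
  Less exemption $33,000 → base $730,000
  $730,000 × 15% = $109,500

Regular tax:
  $108,000 × 16% = $17,280
  $78,000 × 22% = $17,160
  $264,000 × 35% = $92,400
  $206,000 × 40% = $82,400
  → $209,240
  Less rehabilitation credit $10,000 → $199,240

$199,240 > $109,500, so the regular tax governs.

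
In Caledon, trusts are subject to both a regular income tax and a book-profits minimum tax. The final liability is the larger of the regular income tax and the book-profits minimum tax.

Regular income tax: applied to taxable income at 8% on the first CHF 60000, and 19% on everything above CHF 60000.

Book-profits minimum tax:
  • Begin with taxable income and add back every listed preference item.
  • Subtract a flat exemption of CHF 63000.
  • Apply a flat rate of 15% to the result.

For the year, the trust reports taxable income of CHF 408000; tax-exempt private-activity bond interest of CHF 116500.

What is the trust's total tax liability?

Book-profits minimum tax:
  Adjusted income: CHF 408000 + CHF 116500 = CHF 524500
  Less exemption CHF 63000 → base CHF 461500
  CHF 461500 × 15% = CHF 69225

Regular income tax:
  CHF 60000 × 8% = CHF 4800
  CHF 348000 × 19% = CHF 66120
  → CHF 70920

CHF 70920 > CHF 69225, so the regular income tax governs.

CHF 70920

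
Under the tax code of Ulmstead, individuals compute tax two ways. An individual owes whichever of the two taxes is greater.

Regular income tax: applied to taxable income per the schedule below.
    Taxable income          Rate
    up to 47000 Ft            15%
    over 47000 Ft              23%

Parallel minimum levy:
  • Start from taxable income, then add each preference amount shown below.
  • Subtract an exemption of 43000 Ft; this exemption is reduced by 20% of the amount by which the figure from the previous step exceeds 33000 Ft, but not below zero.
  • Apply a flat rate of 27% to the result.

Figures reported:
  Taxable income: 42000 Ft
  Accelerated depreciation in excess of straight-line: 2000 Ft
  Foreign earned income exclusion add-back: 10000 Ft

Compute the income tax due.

Regular income tax:
  42000 Ft × 15% = 6300 Ft

Parallel minimum levy:
  Adjusted income: 42000 Ft + 2000 Ft + 10000 Ft = 54000 Ft
  Exemption: 43000 Ft − 20% × (54000 Ft − 33000 Ft) = 43000 Ft − 4200 Ft = 38800 Ft
  Base: 54000 Ft − 38800 Ft = 15200 Ft
  15200 Ft × 27% = 4104 Ft

6300 Ft > 4104 Ft, so the regular income tax governs.

6300 Ft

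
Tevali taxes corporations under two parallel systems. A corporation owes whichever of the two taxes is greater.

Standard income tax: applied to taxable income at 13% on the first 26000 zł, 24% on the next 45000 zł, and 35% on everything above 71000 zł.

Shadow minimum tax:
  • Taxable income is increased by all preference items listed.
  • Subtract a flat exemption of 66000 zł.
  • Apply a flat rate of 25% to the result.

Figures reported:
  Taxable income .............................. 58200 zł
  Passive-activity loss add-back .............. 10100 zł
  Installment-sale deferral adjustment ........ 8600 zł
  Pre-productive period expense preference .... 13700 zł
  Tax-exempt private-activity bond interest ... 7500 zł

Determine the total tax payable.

11108 zł

Shadow minimum tax:
  Adjusted income: 58200 zł + 10100 zł + 8600 zł + 13700 zł + 7500 zł = 98100 zł
  Less exemption 66000 zł → base 32100 zł
  32100 zł × 25% = 8025 zł

Standard income tax:
  26000 zł × 13% = 3380 zł
  32200 zł × 24% = 7728 zł
  → 11108 zł

11108 zł > 8025 zł, so the standard income tax governs.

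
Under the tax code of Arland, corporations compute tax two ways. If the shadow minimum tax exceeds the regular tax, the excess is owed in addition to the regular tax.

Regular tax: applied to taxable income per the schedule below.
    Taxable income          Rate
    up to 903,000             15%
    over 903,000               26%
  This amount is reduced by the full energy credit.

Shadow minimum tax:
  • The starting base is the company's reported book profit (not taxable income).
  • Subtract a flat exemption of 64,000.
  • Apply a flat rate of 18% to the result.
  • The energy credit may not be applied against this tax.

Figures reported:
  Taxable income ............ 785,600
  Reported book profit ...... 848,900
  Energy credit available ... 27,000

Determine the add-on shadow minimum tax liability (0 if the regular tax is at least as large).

Shadow minimum tax:
  Base (reported book profit): 848,900
  Less exemption 64,000 → base 784,900
  784,900 × 18% = 141,282

Regular tax:
  785,600 × 15% = 117,840
  Less energy credit 27,000 → 90,840

Excess of shadow minimum tax over regular tax: 141,282 − 90,840 = 50,442.

50,442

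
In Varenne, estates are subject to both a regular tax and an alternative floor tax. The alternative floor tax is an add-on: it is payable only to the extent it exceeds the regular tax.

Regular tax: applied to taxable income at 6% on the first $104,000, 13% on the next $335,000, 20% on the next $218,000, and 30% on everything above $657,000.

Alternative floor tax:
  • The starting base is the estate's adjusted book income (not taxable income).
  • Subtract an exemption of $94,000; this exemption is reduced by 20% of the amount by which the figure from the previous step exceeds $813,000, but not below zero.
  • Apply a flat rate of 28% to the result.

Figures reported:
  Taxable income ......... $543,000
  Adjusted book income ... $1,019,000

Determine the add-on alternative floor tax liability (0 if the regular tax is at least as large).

$199,946

Alternative floor tax:
  Base (adjusted book income): $1,019,000
  Exemption: $94,000 − 20% × ($1,019,000 − $813,000) = $94,000 − $41,200 = $52,800
  Base: $1,019,000 − $52,800 = $966,200
  $966,200 × 28% = $270,536

Regular tax:
  $104,000 × 6% = $6,240
  $335,000 × 13% = $43,550
  $104,000 × 20% = $20,800
  → $70,590

Excess of alternative floor tax over regular tax: $270,536 − $70,590 = $199,946.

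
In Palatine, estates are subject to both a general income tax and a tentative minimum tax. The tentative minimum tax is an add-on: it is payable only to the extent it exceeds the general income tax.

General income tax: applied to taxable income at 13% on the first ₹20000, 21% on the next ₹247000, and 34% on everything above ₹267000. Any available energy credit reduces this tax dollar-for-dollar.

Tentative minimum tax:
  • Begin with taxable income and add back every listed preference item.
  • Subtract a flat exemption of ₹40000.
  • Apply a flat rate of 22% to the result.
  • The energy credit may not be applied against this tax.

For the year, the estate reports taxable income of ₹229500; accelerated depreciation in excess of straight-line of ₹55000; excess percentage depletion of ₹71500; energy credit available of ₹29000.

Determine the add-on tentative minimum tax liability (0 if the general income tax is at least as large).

Tentative minimum tax:
  Adjusted income: ₹229500 + ₹55000 + ₹71500 = ₹356000
  Less exemption ₹40000 → base ₹316000
  ₹316000 × 22% = ₹69520

General income tax:
  ₹20000 × 13% = ₹2600
  ₹209500 × 21% = ₹43995
  → ₹46595
  Less energy credit ₹29000 → ₹17595

Excess of tentative minimum tax over general income tax: ₹69520 − ₹17595 = ₹51925.

₹51925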